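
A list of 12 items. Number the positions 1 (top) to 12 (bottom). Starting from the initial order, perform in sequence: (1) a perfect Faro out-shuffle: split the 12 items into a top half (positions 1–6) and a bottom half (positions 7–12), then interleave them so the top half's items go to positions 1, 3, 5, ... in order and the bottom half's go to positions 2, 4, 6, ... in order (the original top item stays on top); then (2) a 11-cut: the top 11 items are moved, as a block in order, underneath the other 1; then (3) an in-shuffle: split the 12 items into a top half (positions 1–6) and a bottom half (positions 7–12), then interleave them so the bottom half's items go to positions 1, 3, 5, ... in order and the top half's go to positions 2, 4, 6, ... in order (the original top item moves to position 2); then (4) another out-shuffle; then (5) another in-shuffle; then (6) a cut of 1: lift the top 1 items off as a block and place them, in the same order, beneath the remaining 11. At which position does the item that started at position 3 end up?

Track the item from position 3 forward through each operation:
  after op 1 (out-shuffle): 3 → 5
  after op 2 (cut 11): 5 → 6
  after op 3 (in-shuffle): 6 → 12
  after op 4 (out-shuffle): 12 → 12
  after op 5 (in-shuffle): 12 → 11
  after op 6 (cut 1): 11 → 10

10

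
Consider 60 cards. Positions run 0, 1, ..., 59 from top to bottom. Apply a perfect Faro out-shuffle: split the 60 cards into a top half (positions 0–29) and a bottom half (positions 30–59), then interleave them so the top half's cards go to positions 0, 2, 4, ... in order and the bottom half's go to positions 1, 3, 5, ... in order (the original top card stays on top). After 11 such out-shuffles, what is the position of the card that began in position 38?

3

Track the card's position through each out-shuffle:
38 → 17 → 34 → 9 → 18 → 36 → 13 → 26 → 52 → 45 → 31 → 3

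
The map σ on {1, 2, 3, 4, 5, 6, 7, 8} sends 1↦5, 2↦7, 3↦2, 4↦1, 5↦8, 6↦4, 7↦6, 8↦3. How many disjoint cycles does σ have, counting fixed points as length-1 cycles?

1

Cycle decomposition: (1 5 8 3 2 7 6 4).
1 cycle.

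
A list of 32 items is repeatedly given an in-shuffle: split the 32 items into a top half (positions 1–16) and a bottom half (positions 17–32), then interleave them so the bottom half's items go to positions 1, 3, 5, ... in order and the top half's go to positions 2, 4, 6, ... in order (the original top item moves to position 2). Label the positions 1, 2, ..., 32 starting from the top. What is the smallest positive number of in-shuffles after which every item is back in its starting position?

The in-shuffle permutes the 32 positions with cycle lengths [2, 10, 10, 10].
Every item is home exactly when every cycle has completed a whole number of laps, i.e. after lcm(2, 10) = 10 in-shuffles.

10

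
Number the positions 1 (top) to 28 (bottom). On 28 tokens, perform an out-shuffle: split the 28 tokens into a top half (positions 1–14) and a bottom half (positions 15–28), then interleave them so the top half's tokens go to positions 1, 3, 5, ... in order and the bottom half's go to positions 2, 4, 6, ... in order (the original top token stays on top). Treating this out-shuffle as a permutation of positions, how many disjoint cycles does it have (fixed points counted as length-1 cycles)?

Trace each unvisited position around until it returns:
(1) (2 3 5 9 17 6 ... len 18) (4 7 13 25 22 16) (10 19) (28)
5 cycles in total.

5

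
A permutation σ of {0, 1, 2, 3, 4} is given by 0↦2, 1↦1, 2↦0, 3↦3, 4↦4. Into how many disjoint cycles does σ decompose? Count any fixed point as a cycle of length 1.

4

Cycle decomposition: (0 2) (1) (3) (4).
4 cycles.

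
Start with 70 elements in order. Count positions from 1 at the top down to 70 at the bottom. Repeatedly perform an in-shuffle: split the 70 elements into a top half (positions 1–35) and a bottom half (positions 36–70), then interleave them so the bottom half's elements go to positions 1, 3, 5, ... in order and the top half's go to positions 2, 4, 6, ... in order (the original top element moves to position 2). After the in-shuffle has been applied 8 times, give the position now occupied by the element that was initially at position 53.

Track the element's position through each in-shuffle:
53 → 35 → 70 → 69 → 67 → 63 → 55 → 39 → 7

7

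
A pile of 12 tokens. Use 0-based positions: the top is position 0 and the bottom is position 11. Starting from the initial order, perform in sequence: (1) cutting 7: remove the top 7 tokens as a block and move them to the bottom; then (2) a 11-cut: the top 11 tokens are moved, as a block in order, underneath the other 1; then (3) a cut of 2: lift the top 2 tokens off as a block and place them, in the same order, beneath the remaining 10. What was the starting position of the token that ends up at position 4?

0

Undo the operations in reverse order, starting from position 4:
  undo op 3 (cut 2): 4 ← 6
  undo op 2 (cut 11): 6 ← 5
  undo op 1 (cut 7): 5 ← 0
So the token at position 4 came from original position 0.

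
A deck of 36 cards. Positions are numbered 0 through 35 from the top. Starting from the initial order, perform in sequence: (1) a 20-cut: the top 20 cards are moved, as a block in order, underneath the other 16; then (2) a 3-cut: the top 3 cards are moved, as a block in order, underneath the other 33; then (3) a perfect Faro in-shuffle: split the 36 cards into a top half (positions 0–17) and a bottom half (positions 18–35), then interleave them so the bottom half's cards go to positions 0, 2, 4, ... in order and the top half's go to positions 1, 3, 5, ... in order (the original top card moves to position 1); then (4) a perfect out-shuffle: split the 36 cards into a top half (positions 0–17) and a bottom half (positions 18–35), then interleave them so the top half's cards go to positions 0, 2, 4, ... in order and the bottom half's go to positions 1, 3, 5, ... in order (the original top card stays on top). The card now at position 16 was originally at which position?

Undo the operations in reverse order, starting from position 16:
  undo op 4 (out-shuffle, from top half): 16 ← 8
  undo op 3 (in-shuffle, from bottom half): 8 ← 22
  undo op 2 (cut 3): 22 ← 25
  undo op 1 (cut 20): 25 ← 9
So the card at position 16 came from original position 9.

9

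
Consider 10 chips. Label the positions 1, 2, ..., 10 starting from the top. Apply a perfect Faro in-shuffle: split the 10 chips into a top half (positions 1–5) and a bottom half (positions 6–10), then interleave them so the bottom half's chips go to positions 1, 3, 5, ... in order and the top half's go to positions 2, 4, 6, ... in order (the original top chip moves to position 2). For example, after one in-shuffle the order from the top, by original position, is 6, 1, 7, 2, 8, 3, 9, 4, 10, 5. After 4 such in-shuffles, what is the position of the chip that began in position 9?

Track the chip's position through each in-shuffle:
9 → 7 → 3 → 6 → 1

1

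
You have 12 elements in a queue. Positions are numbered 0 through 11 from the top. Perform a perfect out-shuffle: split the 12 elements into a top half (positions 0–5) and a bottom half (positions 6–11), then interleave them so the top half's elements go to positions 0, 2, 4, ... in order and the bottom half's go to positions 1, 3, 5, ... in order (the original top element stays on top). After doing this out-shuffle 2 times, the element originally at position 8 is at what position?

Track the element's position through each out-shuffle:
8 → 5 → 10

10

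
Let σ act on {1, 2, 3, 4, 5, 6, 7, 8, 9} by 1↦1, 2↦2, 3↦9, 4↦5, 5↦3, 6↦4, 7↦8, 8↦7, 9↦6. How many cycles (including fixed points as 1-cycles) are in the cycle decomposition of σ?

Cycle decomposition: (1) (2) (3 9 6 4 5) (7 8).
4 cycles.

4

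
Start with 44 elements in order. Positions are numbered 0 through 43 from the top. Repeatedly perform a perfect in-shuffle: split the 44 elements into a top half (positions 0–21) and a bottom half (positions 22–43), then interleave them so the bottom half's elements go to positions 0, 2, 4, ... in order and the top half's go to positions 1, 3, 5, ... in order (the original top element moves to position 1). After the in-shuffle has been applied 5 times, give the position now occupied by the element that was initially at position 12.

10

Track the element's position through each in-shuffle:
12 → 25 → 6 → 13 → 27 → 10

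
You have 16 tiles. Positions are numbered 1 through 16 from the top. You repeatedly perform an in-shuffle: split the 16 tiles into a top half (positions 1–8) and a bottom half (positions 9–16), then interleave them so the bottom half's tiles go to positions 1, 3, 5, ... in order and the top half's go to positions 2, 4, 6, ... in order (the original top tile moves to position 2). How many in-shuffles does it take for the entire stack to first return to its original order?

The in-shuffle permutes the 16 positions with cycle lengths [8, 8].
Every tile is home exactly when every cycle has completed a whole number of laps, i.e. after lcm(8) = 8 in-shuffles.

8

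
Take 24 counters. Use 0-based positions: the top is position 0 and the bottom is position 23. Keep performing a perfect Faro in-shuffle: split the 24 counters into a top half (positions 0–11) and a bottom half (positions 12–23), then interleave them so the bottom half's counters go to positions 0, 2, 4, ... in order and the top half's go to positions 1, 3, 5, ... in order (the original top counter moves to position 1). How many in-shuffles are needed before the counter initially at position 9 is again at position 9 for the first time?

Follow position 9 under repeated in-shuffles:
9 → 19 → 14 → 4 → 9
It first returns after 4 in-shuffles.

4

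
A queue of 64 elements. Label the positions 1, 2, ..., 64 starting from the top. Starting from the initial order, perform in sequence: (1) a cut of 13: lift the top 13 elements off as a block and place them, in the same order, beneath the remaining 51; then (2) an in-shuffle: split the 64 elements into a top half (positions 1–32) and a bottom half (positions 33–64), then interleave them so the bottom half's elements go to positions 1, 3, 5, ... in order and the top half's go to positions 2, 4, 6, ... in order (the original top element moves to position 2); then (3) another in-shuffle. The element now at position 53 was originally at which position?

Undo the operations in reverse order, starting from position 53:
  undo op 3 (in-shuffle, from bottom half): 53 ← 59
  undo op 2 (in-shuffle, from bottom half): 59 ← 62
  undo op 1 (cut 13): 62 ← 11
So the element at position 53 came from original position 11.

11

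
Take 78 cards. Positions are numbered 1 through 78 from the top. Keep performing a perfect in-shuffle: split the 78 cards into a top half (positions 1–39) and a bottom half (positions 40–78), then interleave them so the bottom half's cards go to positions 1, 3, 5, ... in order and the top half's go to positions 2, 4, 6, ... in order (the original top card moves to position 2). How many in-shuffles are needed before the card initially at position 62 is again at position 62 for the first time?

Follow position 62 under repeated in-shuffles:
62 → 45 → 11 → 22 → 44 → 9 → 18 → 36 → ... → 62 (length 39)
It first returns after 39 in-shuffles.

39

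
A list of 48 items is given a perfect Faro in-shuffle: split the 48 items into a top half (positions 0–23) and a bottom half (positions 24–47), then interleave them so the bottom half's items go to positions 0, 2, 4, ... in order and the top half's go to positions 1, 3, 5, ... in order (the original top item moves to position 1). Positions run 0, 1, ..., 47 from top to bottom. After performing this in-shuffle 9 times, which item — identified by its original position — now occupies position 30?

Work backwards from position 30, undoing one in-shuffle at a time:
30 ← 39 ← 19 ← 9 ← 4 ← 26 ← 37 ← 18 ← 33 ← 16
So the item now at position 30 started at position 16.

16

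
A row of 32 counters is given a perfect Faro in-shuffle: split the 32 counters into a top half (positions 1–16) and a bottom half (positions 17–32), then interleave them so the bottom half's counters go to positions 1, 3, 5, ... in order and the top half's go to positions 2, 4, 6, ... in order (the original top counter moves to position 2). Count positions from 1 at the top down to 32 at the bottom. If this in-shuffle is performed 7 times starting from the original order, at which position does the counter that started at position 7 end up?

5

Track the counter's position through each in-shuffle:
7 → 14 → 28 → 23 → 13 → 26 → 19 → 5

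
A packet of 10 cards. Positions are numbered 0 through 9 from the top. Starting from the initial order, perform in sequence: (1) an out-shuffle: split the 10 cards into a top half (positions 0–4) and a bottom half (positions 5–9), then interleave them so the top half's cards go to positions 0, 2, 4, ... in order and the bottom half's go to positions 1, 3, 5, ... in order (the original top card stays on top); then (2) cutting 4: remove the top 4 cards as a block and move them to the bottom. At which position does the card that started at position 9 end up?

5

Track the card from position 9 forward through each operation:
  after op 1 (out-shuffle): 9 → 9
  after op 2 (cut 4): 9 → 5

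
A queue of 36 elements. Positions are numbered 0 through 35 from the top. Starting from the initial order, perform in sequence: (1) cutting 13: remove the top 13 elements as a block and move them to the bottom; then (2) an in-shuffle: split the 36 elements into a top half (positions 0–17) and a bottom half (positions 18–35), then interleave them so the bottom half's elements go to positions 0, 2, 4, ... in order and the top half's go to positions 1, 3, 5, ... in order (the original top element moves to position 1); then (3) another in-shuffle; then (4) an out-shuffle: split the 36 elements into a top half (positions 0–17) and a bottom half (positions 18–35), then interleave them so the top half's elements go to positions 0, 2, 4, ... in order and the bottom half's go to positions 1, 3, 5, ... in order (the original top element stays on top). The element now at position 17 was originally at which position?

Undo the operations in reverse order, starting from position 17:
  undo op 4 (out-shuffle, from bottom half): 17 ← 26
  undo op 3 (in-shuffle, from bottom half): 26 ← 31
  undo op 2 (in-shuffle, from top half): 31 ← 15
  undo op 1 (cut 13): 15 ← 28
So the element at position 17 came from original position 28.

28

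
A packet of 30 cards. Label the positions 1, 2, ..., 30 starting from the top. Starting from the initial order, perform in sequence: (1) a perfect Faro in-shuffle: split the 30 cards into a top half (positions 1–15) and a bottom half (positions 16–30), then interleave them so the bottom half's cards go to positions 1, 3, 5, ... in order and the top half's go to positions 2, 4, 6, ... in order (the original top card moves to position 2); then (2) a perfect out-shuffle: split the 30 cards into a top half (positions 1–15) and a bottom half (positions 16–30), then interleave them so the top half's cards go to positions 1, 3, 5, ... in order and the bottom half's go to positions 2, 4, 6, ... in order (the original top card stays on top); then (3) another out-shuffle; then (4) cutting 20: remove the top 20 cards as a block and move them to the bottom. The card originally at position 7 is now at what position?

Track the card from position 7 forward through each operation:
  after op 1 (in-shuffle): 7 → 14
  after op 2 (out-shuffle): 14 → 27
  after op 3 (out-shuffle): 27 → 24
  after op 4 (cut 20): 24 → 4

4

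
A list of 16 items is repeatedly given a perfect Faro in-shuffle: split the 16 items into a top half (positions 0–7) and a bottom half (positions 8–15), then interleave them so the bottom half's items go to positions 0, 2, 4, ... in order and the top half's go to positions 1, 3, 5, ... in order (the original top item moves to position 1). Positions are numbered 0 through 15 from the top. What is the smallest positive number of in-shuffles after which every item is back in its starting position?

The in-shuffle permutes the 16 positions with cycle lengths [8, 8].
Every item is home exactly when every cycle has completed a whole number of laps, i.e. after lcm(8) = 8 in-shuffles.

8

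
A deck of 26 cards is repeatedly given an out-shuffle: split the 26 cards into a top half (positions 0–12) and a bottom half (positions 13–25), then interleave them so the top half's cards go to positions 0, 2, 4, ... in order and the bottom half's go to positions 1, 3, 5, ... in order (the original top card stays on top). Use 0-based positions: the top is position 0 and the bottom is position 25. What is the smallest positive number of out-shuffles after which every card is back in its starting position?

20

The out-shuffle permutes the 26 positions with cycle lengths [1, 1, 4, 20].
Every card is home exactly when every cycle has completed a whole number of laps, i.e. after lcm(1, 4, 20) = 20 out-shuffles.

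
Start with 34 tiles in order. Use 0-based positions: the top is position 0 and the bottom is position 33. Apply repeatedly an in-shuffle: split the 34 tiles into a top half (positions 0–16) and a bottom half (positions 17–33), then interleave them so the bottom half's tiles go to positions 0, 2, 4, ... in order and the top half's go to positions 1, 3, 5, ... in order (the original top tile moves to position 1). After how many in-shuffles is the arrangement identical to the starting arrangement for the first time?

12

The in-shuffle permutes the 34 positions with cycle lengths [3, 3, 4, 12, 12].
Every tile is home exactly when every cycle has completed a whole number of laps, i.e. after lcm(3, 4, 12) = 12 in-shuffles.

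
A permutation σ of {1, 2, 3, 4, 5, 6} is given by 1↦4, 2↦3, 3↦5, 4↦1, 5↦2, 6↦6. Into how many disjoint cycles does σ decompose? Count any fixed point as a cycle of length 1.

Cycle decomposition: (1 4) (2 3 5) (6).
3 cycles.

3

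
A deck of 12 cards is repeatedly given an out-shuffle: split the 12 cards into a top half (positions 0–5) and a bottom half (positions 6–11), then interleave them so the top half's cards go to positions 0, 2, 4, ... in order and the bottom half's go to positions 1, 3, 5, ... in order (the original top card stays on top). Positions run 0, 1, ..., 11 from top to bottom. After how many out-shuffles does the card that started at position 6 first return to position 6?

10

Follow position 6 under repeated out-shuffles:
6 → 1 → 2 → 4 → 8 → 5 → 10 → 9 → 7 → 3 → 6
It first returns after 10 out-shuffles.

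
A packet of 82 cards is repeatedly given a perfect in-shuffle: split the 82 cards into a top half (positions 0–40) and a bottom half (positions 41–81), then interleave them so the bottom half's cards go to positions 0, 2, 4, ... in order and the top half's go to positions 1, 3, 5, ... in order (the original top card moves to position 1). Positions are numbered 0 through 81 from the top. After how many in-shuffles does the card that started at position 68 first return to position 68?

Follow position 68 under repeated in-shuffles:
68 → 54 → 26 → 53 → 24 → 49 → 16 → 33 → ... → 68 (length 82)
It first returns after 82 in-shuffles.

82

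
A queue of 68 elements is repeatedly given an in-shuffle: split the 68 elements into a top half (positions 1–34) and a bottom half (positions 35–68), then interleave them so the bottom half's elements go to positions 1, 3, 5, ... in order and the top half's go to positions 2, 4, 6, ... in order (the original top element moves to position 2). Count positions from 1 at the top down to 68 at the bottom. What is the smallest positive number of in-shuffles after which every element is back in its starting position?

The in-shuffle permutes the 68 positions with cycle lengths [2, 11, 11, 22, 22].
Every element is home exactly when every cycle has completed a whole number of laps, i.e. after lcm(2, 11, 22) = 22 in-shuffles.

22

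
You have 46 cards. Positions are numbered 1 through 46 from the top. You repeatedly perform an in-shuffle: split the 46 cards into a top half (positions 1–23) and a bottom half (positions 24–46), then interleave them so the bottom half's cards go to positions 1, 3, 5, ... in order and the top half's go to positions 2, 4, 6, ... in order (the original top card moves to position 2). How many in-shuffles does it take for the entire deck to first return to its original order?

23

The in-shuffle permutes the 46 positions with cycle lengths [23, 23].
Every card is home exactly when every cycle has completed a whole number of laps, i.e. after lcm(23) = 23 in-shuffles.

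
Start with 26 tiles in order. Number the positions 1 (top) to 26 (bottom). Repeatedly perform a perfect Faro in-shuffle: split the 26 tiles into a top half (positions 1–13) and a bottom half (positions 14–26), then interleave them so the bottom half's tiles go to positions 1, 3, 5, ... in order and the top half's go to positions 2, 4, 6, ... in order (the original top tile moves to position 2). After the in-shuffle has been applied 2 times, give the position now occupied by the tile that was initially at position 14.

Track the tile's position through each in-shuffle:
14 → 1 → 2

2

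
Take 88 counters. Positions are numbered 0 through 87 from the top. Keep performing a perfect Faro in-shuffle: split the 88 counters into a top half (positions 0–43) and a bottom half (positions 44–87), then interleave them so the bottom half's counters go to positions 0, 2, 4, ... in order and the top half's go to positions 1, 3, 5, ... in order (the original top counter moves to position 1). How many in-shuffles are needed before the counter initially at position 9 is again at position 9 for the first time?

Follow position 9 under repeated in-shuffles:
9 → 19 → 39 → 79 → 70 → 52 → 16 → 33 → 67 → 46 → 4 → 9
It first returns after 11 in-shuffles.

11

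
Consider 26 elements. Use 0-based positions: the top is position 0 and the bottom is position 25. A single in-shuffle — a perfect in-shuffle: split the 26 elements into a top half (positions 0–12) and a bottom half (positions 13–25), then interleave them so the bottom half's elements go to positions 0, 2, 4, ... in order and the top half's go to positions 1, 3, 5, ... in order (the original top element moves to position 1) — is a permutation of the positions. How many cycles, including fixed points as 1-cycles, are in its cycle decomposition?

Trace each unvisited position around until it returns:
(0 1 3 7 15 4 ... len 18) (2 5 11 23 20 14) (8 17)
3 cycles in total.

3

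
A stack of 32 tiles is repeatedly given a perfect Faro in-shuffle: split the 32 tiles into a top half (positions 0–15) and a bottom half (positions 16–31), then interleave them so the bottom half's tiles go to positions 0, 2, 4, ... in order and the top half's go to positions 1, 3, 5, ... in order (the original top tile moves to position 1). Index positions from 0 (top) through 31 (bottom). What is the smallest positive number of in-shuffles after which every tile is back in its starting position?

10

The in-shuffle permutes the 32 positions with cycle lengths [2, 10, 10, 10].
Every tile is home exactly when every cycle has completed a whole number of laps, i.e. after lcm(2, 10) = 10 in-shuffles.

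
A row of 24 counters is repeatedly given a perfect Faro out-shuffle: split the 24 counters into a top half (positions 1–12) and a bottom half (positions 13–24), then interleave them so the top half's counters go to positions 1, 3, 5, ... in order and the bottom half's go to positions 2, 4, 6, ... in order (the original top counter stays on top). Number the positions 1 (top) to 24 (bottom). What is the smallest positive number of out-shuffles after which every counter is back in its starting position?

11

The out-shuffle permutes the 24 positions with cycle lengths [1, 1, 11, 11].
Every counter is home exactly when every cycle has completed a whole number of laps, i.e. after lcm(1, 11) = 11 out-shuffles.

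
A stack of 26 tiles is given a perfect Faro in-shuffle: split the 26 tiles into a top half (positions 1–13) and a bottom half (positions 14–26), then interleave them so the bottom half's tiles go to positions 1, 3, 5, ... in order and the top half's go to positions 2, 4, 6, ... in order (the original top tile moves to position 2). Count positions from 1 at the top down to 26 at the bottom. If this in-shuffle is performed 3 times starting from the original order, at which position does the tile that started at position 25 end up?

11

Track the tile's position through each in-shuffle:
25 → 23 → 19 → 11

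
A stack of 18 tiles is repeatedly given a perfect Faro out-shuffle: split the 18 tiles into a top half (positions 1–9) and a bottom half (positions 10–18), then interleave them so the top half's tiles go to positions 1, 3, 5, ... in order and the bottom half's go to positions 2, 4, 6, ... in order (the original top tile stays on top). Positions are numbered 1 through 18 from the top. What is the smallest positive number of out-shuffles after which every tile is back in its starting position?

The out-shuffle permutes the 18 positions with cycle lengths [1, 1, 8, 8].
Every tile is home exactly when every cycle has completed a whole number of laps, i.e. after lcm(1, 8) = 8 out-shuffles.

8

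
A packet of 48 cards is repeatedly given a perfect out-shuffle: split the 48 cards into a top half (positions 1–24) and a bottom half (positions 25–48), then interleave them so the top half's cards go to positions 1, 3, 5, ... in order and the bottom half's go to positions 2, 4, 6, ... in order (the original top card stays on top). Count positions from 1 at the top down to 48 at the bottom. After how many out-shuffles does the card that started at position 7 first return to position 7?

Follow position 7 under repeated out-shuffles:
7 → 13 → 25 → 2 → 3 → 5 → 9 → 17 → ... → 7 (length 23)
It first returns after 23 out-shuffles.

23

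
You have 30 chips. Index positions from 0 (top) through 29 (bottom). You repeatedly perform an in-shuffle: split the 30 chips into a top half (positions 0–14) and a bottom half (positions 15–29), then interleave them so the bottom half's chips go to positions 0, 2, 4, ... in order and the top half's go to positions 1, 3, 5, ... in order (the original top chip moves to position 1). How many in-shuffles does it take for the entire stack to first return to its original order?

5

The in-shuffle permutes the 30 positions with cycle lengths [5, 5, 5, 5, 5, 5].
Every chip is home exactly when every cycle has completed a whole number of laps, i.e. after lcm(5) = 5 in-shuffles.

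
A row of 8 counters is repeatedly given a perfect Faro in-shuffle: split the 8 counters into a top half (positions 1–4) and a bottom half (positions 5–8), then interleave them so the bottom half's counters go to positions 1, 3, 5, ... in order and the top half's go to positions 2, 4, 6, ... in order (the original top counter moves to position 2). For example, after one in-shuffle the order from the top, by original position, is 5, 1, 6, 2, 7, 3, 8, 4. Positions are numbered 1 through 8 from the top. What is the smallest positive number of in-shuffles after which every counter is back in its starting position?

The in-shuffle permutes the 8 positions with cycle lengths [2, 6].
Every counter is home exactly when every cycle has completed a whole number of laps, i.e. after lcm(2, 6) = 6 in-shuffles.

6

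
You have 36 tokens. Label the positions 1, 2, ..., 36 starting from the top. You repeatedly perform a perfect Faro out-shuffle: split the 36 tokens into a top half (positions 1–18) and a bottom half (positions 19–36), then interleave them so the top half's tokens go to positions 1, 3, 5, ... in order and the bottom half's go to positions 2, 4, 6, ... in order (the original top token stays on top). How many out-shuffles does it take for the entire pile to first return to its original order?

12

The out-shuffle permutes the 36 positions with cycle lengths [1, 1, 3, 3, 4, 12, 12].
Every token is home exactly when every cycle has completed a whole number of laps, i.e. after lcm(1, 3, 4, 12) = 12 out-shuffles.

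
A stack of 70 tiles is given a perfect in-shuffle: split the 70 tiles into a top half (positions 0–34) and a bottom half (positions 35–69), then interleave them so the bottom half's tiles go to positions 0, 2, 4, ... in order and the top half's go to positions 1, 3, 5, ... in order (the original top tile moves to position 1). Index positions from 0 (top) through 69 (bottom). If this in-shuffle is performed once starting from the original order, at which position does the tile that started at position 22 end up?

Track the tile's position through each in-shuffle:
22 → 45

45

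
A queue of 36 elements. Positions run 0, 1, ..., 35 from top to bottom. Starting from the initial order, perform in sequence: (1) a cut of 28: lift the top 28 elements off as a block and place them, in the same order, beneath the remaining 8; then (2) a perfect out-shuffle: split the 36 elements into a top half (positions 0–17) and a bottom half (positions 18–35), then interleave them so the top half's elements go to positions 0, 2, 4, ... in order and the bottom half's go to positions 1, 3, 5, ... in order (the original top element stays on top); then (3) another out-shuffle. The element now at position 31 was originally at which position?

Undo the operations in reverse order, starting from position 31:
  undo op 3 (out-shuffle, from bottom half): 31 ← 33
  undo op 2 (out-shuffle, from bottom half): 33 ← 34
  undo op 1 (cut 28): 34 ← 26
So the element at position 31 came from original position 26.

26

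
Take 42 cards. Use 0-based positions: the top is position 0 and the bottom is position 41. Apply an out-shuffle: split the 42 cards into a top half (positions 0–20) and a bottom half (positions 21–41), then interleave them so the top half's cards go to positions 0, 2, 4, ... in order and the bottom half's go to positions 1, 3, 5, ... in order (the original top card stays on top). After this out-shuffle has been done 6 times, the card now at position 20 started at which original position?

8

Work backwards from position 20, undoing one out-shuffle at a time:
20 ← 10 ← 5 ← 23 ← 32 ← 16 ← 8
So the card now at position 20 started at position 8.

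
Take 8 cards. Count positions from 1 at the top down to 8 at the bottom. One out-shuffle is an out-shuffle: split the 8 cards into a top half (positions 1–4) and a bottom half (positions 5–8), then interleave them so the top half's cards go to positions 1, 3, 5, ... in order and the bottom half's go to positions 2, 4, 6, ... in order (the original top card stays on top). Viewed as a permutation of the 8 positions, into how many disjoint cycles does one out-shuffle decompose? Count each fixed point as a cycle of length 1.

4

Trace each unvisited position around until it returns:
(1) (2 3 5) (4 7 6) (8)
4 cycles in total.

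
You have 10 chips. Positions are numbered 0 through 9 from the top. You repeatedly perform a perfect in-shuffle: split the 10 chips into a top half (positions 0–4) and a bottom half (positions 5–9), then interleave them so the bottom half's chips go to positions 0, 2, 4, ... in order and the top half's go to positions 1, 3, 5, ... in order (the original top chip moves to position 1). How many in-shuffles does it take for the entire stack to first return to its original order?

The in-shuffle permutes the 10 positions with cycle lengths [10].
Every chip is home exactly when every cycle has completed a whole number of laps, i.e. after lcm(10) = 10 in-shuffles.

10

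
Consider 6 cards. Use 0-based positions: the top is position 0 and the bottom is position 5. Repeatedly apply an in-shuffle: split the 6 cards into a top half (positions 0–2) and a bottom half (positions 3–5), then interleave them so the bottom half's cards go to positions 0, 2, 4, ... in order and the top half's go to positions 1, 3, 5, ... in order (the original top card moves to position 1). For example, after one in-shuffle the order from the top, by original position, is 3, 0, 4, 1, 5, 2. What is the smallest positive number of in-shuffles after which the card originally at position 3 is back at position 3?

3

Follow position 3 under repeated in-shuffles:
3 → 0 → 1 → 3
It first returns after 3 in-shuffles.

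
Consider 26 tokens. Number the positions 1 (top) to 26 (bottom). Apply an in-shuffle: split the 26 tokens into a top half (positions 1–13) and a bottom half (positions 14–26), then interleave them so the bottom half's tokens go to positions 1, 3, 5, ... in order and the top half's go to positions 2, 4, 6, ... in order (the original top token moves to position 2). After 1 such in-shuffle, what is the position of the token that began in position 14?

Track the token's position through each in-shuffle:
14 → 1

1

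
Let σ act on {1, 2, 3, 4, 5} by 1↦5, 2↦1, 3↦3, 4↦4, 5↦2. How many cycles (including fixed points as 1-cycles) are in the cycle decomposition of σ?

3

Cycle decomposition: (1 5 2) (3) (4).
3 cycles.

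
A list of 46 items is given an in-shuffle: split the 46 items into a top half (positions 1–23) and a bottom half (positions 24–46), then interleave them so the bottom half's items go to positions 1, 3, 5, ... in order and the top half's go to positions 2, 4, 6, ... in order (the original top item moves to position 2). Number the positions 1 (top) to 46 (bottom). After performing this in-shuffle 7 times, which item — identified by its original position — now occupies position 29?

5

Work backwards from position 29, undoing one in-shuffle at a time:
29 ← 38 ← 19 ← 33 ← 40 ← 20 ← 10 ← 5
So the item now at position 29 started at position 5.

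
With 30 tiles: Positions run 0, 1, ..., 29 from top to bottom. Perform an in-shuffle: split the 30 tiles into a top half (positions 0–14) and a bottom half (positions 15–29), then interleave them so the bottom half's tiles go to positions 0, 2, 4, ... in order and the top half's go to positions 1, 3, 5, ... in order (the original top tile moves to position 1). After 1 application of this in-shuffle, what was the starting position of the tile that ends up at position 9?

Work backwards from position 9, undoing one in-shuffle at a time:
9 ← 4
So the tile now at position 9 started at position 4.

4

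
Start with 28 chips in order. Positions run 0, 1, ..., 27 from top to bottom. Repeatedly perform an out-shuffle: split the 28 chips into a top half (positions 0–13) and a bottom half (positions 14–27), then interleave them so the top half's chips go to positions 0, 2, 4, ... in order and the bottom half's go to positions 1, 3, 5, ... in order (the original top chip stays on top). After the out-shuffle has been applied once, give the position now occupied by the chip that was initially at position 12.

24

Track the chip's position through each out-shuffle:
12 → 24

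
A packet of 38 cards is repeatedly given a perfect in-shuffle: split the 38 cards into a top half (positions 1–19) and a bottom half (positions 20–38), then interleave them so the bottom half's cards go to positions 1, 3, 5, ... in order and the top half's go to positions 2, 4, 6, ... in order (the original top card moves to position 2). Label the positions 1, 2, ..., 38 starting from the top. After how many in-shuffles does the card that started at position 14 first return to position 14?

Follow position 14 under repeated in-shuffles:
14 → 28 → 17 → 34 → 29 → 19 → 38 → 37 → 35 → 31 → 23 → 7 → 14
It first returns after 12 in-shuffles.

12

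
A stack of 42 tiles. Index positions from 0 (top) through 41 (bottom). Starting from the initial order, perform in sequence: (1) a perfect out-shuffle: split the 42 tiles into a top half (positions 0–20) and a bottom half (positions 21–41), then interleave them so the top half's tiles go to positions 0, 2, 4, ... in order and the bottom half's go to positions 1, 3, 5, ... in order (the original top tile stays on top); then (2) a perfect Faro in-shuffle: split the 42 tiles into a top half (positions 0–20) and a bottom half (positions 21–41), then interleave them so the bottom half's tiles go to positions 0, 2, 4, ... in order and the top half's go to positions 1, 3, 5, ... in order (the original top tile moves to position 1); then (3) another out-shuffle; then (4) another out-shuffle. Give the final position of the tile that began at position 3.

Track the tile from position 3 forward through each operation:
  after op 1 (out-shuffle): 3 → 6
  after op 2 (in-shuffle): 6 → 13
  after op 3 (out-shuffle): 13 → 26
  after op 4 (out-shuffle): 26 → 11

11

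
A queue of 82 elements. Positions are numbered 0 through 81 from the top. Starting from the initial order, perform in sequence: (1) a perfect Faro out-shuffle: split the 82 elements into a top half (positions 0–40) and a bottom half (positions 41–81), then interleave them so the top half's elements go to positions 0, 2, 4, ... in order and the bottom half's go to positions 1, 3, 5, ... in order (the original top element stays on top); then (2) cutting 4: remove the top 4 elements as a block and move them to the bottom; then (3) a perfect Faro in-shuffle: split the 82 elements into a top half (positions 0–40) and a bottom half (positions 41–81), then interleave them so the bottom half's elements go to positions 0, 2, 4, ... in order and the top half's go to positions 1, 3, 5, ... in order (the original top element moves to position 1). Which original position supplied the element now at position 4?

Undo the operations in reverse order, starting from position 4:
  undo op 3 (in-shuffle, from bottom half): 4 ← 43
  undo op 2 (cut 4): 43 ← 47
  undo op 1 (out-shuffle, from bottom half): 47 ← 64
So the element at position 4 came from original position 64.

64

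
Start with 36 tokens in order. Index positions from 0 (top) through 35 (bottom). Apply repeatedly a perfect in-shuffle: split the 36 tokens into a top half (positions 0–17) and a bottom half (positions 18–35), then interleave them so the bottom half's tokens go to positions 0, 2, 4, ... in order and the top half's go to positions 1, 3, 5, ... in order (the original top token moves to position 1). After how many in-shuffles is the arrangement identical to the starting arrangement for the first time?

36

The in-shuffle permutes the 36 positions with cycle lengths [36].
Every token is home exactly when every cycle has completed a whole number of laps, i.e. after lcm(36) = 36 in-shuffles.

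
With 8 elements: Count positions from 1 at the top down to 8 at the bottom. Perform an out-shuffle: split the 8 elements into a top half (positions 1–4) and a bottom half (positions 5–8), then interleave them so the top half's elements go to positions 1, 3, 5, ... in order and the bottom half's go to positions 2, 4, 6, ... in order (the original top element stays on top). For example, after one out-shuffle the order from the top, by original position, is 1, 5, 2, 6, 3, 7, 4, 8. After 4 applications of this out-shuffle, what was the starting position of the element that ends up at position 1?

Work backwards from position 1, undoing one out-shuffle at a time:
1 ← 1 ← 1 ← 1 ← 1
So the element now at position 1 started at position 1.

1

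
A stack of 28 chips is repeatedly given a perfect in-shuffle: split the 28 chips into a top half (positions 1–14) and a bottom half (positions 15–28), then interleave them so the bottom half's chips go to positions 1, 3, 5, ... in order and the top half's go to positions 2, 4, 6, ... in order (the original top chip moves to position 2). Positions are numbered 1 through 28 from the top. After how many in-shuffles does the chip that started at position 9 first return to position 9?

28

Follow position 9 under repeated in-shuffles:
9 → 18 → 7 → 14 → 28 → 27 → 25 → 21 → ... → 9 (length 28)
It first returns after 28 in-shuffles.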